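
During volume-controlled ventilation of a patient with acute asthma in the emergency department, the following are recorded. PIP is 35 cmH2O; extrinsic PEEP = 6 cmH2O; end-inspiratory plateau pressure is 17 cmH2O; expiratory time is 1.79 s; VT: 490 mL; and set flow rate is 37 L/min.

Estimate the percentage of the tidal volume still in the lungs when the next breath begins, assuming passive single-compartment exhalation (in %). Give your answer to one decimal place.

25.2

Flow: 37 L/min ÷ 60 = 0.6167 L/s.
R = (PIP − Pplat)/V̇ = (35 − 17) / 0.6167 = 18.0/0.6167 = 29.188 cmH2O·s/L.
C = Vt/(Pplat − PEEP) = 490.0 / (17 − 6) = 490.0/11.0 = 44.545 mL/cmH2O.
τ = R × C = 29.188 × 0.04455 L/cmH2O = 1.3 s.
Fraction remaining at end-expiration = e^(−Te/τ) = e^(−1.79/1.3) = 0.2524 → 25.24%.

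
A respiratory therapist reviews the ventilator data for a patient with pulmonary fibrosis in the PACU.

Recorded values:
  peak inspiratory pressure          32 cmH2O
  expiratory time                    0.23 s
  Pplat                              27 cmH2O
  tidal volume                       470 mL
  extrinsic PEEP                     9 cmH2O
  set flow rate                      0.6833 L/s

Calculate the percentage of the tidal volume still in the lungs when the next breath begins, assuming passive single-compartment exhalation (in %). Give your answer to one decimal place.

30.0

R = (PIP − Pplat)/V̇ = (32 − 27) / 0.6833 = 5.0/0.6833 = 7.317 cmH2O·s/L.
C = Vt/(Pplat − PEEP) = 470.0 / (27 − 9) = 470.0/18.0 = 26.111 mL/cmH2O.
τ = R × C = 7.317 × 0.02611 L/cmH2O = 0.191 s.
Fraction remaining at end-expiration = e^(−Te/τ) = e^(−0.23/0.191) = 0.2999 → 29.99%.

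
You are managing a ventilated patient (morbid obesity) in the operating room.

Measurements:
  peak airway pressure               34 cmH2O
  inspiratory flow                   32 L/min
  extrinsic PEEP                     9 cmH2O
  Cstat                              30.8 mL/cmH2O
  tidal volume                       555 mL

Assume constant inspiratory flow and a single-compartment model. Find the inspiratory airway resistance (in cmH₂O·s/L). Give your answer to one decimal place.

13.1

Flow: 32 L/min ÷ 60 = 0.5333 L/s.
Equation of motion (constant flow): PIP = Vt/C + R·V̇ + PEEP.
R·V̇ = PIP − Vt/C − PEEP = 34 − 555/30.8 − 9 = 34 − 18.019 − 9 = 6.981 cmH2O.
R = 6.981 / 0.5333 = 13.09 cmH2O·s/L.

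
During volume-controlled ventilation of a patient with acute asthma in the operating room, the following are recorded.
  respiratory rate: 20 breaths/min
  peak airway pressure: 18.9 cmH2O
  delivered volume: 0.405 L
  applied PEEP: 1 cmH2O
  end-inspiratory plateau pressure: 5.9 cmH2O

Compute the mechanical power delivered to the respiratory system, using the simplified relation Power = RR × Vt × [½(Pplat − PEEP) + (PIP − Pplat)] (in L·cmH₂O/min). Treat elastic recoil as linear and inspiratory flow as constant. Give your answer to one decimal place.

Per-breath work = Vt × [½(Pplat−PEEP) + (PIP−Pplat)] = 0.405 × [0.5×4.9 + 13.0] = 0.405 × 15.45 = 6.257 L·cmH2O.
Power = 20 × 6.257 = 125.14 L·cmH2O/min.

125.1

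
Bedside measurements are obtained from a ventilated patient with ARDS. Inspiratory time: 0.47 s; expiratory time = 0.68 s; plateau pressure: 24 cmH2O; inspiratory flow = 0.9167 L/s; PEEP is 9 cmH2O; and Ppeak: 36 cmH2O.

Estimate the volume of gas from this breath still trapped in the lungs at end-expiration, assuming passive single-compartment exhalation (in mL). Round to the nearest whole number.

Vt = flow × Ti = 0.9167 L/s × 0.47 s × 1000 mL/L = 430.85 mL.
R = (PIP − Pplat)/V̇ = (36 − 24) / 0.9167 = 12.0/0.9167 = 13.09 cmH2O·s/L.
C = Vt/(Pplat − PEEP) = 430.85 / (24 − 9) = 430.85/15.0 = 28.723 mL/cmH2O.
τ = R × C = 13.09 × 0.02872 L/cmH2O = 0.3759 s.
Fraction remaining = e^(−Te/τ) = e^(−0.68/0.3759) = 0.1638.
Trapped volume = 430.85 × 0.1638 = 70.573 mL.

71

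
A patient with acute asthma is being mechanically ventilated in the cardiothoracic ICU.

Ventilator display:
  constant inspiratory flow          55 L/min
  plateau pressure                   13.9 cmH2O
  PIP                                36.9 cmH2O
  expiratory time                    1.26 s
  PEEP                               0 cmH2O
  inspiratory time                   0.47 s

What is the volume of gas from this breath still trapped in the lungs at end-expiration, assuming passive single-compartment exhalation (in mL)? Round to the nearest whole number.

85

Flow: 55 L/min ÷ 60 = 0.9167 L/s.
Vt = flow × Ti = 0.9167 L/s × 0.47 s × 1000 mL/L = 430.85 mL.
R = (PIP − Pplat)/V̇ = (36.9 − 13.9) / 0.9167 = 23.0/0.9167 = 25.09 cmH2O·s/L.
C = Vt/(Pplat − PEEP) = 430.85 / (13.9 − 0) = 430.85/13.9 = 30.996 mL/cmH2O.
τ = R × C = 25.09 × 0.031 L/cmH2O = 0.7778 s.
Fraction remaining = e^(−Te/τ) = e^(−1.26/0.7778) = 0.1979.
Trapped volume = 430.85 × 0.1979 = 85.265 mL.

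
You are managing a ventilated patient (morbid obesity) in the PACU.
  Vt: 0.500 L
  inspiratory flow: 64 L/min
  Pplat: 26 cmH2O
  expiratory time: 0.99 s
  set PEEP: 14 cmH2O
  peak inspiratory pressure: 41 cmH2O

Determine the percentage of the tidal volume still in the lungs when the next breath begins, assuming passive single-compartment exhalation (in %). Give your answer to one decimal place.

18.5

Flow: 64 L/min ÷ 60 = 1.0667 L/s.
R = (PIP − Pplat)/V̇ = (41 − 26) / 1.0667 = 15.0/1.0667 = 14.062 cmH2O·s/L.
C = Vt/(Pplat − PEEP) = 500.0 / (26 − 14) = 500.0/12.0 = 41.667 mL/cmH2O.
τ = R × C = 14.062 × 0.04167 L/cmH2O = 0.586 s.
Fraction remaining at end-expiration = e^(−Te/τ) = e^(−0.99/0.586) = 0.1846 → 18.46%.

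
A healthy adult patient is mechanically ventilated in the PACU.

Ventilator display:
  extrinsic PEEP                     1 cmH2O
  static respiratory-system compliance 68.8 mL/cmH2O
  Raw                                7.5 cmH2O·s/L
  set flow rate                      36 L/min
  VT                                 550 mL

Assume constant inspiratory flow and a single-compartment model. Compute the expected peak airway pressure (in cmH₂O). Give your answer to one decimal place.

Flow: 36 L/min ÷ 60 = 0.6 L/s.
Equation of motion (constant flow): PIP = Vt/C + R·V̇ + PEEP.
PIP = 550/68.8 + 7.5×0.6 + 1 = 7.994 + 4.5 + 1 = 13.494 cmH2O.

13.5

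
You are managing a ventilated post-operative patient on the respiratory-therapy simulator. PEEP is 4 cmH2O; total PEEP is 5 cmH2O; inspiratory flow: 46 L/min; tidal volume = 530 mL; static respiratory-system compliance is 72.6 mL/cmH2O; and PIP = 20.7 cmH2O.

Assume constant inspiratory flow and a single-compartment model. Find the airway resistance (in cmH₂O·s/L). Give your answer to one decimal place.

Flow: 46 L/min ÷ 60 = 0.7667 L/s.
Total PEEP = 5 cmH2O (set 4 + intrinsic 1); this is the baseline alveolar pressure.
Equation of motion (constant flow): PIP = Vt/C + R·V̇ + PEEP.
R·V̇ = PIP − Vt/C − PEEP = 20.7 − 530/72.6 − 5 = 20.7 − 7.3 − 5 = 8.4 cmH2O.
R = 8.4 / 0.7667 = 10.956 cmH2O·s/L.

11.0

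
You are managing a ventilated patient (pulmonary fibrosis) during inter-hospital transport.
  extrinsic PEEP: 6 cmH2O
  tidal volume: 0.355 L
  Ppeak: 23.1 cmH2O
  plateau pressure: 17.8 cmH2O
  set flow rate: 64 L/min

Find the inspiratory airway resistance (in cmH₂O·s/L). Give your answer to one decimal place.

5.0

Flow: 64 L/min ÷ 60 = 1.0667 L/s.
Raw = (PIP − Pplat) / flow = (23.1 − 17.8) / 1.0667 = 5.3 / 1.0667 = 4.969 cmH2O·s/L.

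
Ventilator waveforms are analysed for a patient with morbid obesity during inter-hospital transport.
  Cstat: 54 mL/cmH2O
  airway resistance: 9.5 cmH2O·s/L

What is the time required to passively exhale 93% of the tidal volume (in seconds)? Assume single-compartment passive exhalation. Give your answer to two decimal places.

1.36

τ = R × C = 9.5 × 54 mL/cmH2O = 9.5 × 0.054 L/cmH2O = 0.513 s.
Exhaled fraction f = 1 − e^(−t/τ) → t = −τ·ln(1 − f) = −0.513·ln(0.07) = 1.364 s.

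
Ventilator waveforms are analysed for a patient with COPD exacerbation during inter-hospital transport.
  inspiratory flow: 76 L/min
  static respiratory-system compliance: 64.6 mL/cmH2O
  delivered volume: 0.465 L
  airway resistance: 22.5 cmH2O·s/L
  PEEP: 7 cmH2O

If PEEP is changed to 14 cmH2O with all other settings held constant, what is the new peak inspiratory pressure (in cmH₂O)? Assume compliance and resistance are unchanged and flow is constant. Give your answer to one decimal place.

49.7

Flow: 76 L/min ÷ 60 = 1.2667 L/s.
PIP = Vt/C + R·V̇ + PEEP (constant-flow equation of motion).
Only the baseline term changes: ΔPIP = ΔPEEP = 14 − 7 = 7.0 cmH2O.
Original PIP = 465/64.6 + 22.5×1.2667 + 7 = 42.699 cmH2O; new PIP = 42.699 + (7.0) = 49.699 cmH2O.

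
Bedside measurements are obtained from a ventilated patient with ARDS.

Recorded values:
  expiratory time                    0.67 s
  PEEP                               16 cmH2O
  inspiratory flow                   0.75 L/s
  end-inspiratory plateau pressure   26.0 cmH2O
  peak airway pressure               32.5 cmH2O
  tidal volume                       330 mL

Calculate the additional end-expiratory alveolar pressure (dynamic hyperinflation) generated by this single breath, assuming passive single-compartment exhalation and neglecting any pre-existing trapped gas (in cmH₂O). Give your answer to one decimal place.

1.0

R = (PIP − Pplat)/V̇ = (32.5 − 26.0) / 0.75 = 6.5/0.75 = 8.667 cmH2O·s/L.
C = Vt/(Pplat − PEEP) = 330.0 / (26.0 − 16) = 330.0/10.0 = 33.0 mL/cmH2O.
τ = R × C = 8.667 × 0.033 L/cmH2O = 0.286 s.
Fraction remaining = e^(−Te/τ) = e^(−0.67/0.286) = 0.09607; trapped volume = 330.0 × 0.09607 = 31.703 mL.
Additional alveolar pressure from trapping ≈ V_trapped / C = 31.703 / 33.0 = 0.9607 cmH2O.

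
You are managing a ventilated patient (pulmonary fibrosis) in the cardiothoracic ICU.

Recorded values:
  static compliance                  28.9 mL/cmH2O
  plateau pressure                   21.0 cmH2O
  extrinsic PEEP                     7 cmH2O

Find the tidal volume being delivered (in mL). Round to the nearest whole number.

405

Vt = Cstat × (Pplat − PEEP) = 28.9 × (21.0 − 7) = 28.9 × 14.0 = 404.6 mL.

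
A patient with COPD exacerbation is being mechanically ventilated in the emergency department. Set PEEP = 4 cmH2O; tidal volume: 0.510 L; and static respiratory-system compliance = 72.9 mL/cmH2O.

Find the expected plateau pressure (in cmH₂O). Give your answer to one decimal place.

11.0

Pplat = PEEP + Vt / Cstat = 4 + 510 / 72.9 = 4 + 6.996 = 10.996 cmH2O.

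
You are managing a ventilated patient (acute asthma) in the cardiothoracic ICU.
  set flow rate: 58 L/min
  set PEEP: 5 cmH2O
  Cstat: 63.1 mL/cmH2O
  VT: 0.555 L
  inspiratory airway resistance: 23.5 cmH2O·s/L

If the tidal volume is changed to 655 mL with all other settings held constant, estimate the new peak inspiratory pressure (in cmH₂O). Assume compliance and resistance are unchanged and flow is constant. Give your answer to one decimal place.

38.1

Flow: 58 L/min ÷ 60 = 0.9667 L/s.
PIP = Vt/C + R·V̇ + PEEP (constant-flow equation of motion).
Only the elastic term changes: ΔPIP = ΔVt / C = (655 − 555) / 63.1 = 1.585 cmH2O.
Original PIP = 555/63.1 + 23.5×0.9667 + 5 = 36.513 cmH2O; new PIP = 36.513 + (1.585) = 38.098 cmH2O.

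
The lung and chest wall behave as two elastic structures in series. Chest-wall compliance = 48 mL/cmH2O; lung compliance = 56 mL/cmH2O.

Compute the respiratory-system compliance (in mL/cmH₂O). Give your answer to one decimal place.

Lung and chest wall are elastances in series: 1/Crs = 1/CL + 1/Ccw.
1/Crs = 1/56 + 1/48 = 0.03869.
Crs = 25.846 mL/cmH2O.

25.8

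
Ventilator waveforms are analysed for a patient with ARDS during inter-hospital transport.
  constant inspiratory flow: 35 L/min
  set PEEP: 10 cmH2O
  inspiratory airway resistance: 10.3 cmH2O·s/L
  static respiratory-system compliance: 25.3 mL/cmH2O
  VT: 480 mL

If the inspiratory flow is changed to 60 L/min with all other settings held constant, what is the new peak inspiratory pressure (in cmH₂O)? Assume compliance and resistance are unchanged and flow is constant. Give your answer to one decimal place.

39.3

Flow: 35 L/min ÷ 60 = 0.5833 L/s.
New flow: 60 L/min ÷ 60 = 1 L/s.
PIP = Vt/C + R·V̇ + PEEP (constant-flow equation of motion).
Only the resistive term changes: ΔPIP = R × ΔV̇ = 10.3 × (1 − 0.5833) = 10.3 × 0.4167 = 4.292 cmH2O.
Original PIP = 480/25.3 + 10.3×0.5833 + 10 = 34.98 cmH2O; new PIP = 34.98 + (4.292) = 39.272 cmH2O.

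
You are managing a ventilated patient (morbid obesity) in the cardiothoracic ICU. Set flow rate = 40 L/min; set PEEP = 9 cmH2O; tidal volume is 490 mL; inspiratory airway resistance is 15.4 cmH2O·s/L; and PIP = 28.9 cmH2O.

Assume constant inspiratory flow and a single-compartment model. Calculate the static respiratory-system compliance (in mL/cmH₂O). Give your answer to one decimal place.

50.9

Flow: 40 L/min ÷ 60 = 0.6667 L/s.
Equation of motion (constant flow): PIP = Vt/C + R·V̇ + PEEP.
Vt/C = PIP − R·V̇ − PEEP = 28.9 − 15.4×0.6667 − 9 = 28.9 − 10.267 − 9 = 9.633 cmH2O.
C = Vt / 9.633 = 490 / 9.633 = 50.867 mL/cmH2O.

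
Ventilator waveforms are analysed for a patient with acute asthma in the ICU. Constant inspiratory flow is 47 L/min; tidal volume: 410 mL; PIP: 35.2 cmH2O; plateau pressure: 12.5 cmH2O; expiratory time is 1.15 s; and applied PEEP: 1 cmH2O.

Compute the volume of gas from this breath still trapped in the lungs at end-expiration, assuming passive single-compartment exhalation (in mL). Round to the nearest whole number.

Flow: 47 L/min ÷ 60 = 0.7833 L/s.
R = (PIP − Pplat)/V̇ = (35.2 − 12.5) / 0.7833 = 22.7/0.7833 = 28.98 cmH2O·s/L.
C = Vt/(Pplat − PEEP) = 410.0 / (12.5 − 1) = 410.0/11.5 = 35.652 mL/cmH2O.
τ = R × C = 28.98 × 0.03565 L/cmH2O = 1.033 s.
Fraction remaining = e^(−Te/τ) = e^(−1.15/1.033) = 0.3285.
Trapped volume = 410.0 × 0.3285 = 134.69 mL.

135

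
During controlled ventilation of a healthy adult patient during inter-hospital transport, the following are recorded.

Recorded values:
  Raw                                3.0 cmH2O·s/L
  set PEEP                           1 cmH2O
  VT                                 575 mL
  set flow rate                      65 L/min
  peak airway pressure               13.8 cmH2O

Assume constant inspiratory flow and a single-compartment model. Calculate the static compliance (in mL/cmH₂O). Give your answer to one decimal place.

Flow: 65 L/min ÷ 60 = 1.0833 L/s.
Equation of motion (constant flow): PIP = Vt/C + R·V̇ + PEEP.
Vt/C = PIP − R·V̇ − PEEP = 13.8 − 3.0×1.0833 − 1 = 13.8 − 3.25 − 1 = 9.55 cmH2O.
C = Vt / 9.55 = 575 / 9.55 = 60.209 mL/cmH2O.

60.2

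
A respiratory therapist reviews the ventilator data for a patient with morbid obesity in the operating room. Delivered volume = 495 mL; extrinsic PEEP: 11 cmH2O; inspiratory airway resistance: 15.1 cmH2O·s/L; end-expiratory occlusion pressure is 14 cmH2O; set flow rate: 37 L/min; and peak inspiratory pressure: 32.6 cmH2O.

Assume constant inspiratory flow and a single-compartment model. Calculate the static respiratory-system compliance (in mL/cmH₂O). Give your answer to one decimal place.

Flow: 37 L/min ÷ 60 = 0.6167 L/s.
Total PEEP = 14 cmH2O (set 11 + intrinsic 3); this is the baseline alveolar pressure.
Equation of motion (constant flow): PIP = Vt/C + R·V̇ + PEEP.
Vt/C = PIP − R·V̇ − PEEP = 32.6 − 15.1×0.6167 − 14 = 32.6 − 9.312 − 14 = 9.288 cmH2O.
C = Vt / 9.288 = 495 / 9.288 = 53.295 mL/cmH2O.

53.3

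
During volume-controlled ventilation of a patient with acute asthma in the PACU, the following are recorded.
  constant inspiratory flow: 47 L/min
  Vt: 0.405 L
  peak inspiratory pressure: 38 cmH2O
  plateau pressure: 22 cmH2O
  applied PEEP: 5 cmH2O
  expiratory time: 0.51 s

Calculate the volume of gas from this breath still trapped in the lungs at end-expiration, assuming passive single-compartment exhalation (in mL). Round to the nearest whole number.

Flow: 47 L/min ÷ 60 = 0.7833 L/s.
R = (PIP − Pplat)/V̇ = (38 − 22) / 0.7833 = 16.0/0.7833 = 20.426 cmH2O·s/L.
C = Vt/(Pplat − PEEP) = 405.0 / (22 − 5) = 405.0/17.0 = 23.824 mL/cmH2O.
τ = R × C = 20.426 × 0.02382 L/cmH2O = 0.4865 s.
Fraction remaining = e^(−Te/τ) = e^(−0.51/0.4865) = 0.3505.
Trapped volume = 405.0 × 0.3505 = 141.95 mL.

142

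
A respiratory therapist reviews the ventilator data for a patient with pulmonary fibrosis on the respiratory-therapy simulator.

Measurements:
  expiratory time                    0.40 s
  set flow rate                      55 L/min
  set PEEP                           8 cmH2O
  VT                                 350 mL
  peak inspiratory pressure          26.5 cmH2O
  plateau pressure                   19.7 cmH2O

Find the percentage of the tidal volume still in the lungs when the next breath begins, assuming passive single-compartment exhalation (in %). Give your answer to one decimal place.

16.5

Flow: 55 L/min ÷ 60 = 0.9167 L/s.
R = (PIP − Pplat)/V̇ = (26.5 − 19.7) / 0.9167 = 6.8/0.9167 = 7.418 cmH2O·s/L.
C = Vt/(Pplat − PEEP) = 350.0 / (19.7 − 8) = 350.0/11.7 = 29.915 mL/cmH2O.
τ = R × C = 7.418 × 0.02992 L/cmH2O = 0.2219 s.
Fraction remaining at end-expiration = e^(−Te/τ) = e^(−0.40/0.2219) = 0.1649 → 16.49%.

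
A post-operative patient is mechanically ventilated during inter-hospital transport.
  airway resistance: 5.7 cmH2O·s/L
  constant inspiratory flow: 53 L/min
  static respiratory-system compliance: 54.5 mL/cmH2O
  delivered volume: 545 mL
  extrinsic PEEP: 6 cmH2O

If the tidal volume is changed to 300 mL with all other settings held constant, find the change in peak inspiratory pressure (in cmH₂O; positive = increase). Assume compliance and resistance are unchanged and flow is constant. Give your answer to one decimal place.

-4.5

PIP = Vt/C + R·V̇ + PEEP (constant-flow equation of motion).
Only the elastic term changes: ΔPIP = ΔVt / C = (300 − 545) / 54.5 = -4.495 cmH2O.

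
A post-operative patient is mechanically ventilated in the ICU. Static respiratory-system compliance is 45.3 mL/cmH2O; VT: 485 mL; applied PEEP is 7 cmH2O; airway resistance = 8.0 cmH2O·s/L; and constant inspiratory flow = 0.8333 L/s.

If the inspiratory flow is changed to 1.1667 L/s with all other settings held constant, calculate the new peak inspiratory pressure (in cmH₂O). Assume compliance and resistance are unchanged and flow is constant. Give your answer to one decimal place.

PIP = Vt/C + R·V̇ + PEEP (constant-flow equation of motion).
Only the resistive term changes: ΔPIP = R × ΔV̇ = 8.0 × (1.1667 − 0.8333) = 8.0 × 0.3334 = 2.667 cmH2O.
Original PIP = 485/45.3 + 8.0×0.8333 + 7 = 24.373 cmH2O; new PIP = 24.373 + (2.667) = 27.04 cmH2O.

27.0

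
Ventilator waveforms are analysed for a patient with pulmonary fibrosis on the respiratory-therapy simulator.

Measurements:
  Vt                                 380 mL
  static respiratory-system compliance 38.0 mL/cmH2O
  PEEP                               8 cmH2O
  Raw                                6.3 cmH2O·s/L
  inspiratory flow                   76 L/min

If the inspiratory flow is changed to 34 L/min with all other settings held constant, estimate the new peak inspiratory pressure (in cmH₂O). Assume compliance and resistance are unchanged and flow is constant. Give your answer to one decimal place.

21.6

Flow: 76 L/min ÷ 60 = 1.2667 L/s.
New flow: 34 L/min ÷ 60 = 0.5667 L/s.
PIP = Vt/C + R·V̇ + PEEP (constant-flow equation of motion).
Only the resistive term changes: ΔPIP = R × ΔV̇ = 6.3 × (0.5667 − 1.2667) = 6.3 × -0.7 = -4.41 cmH2O.
Original PIP = 380/38.0 + 6.3×1.2667 + 8 = 25.98 cmH2O; new PIP = 25.98 + (-4.41) = 21.57 cmH2O.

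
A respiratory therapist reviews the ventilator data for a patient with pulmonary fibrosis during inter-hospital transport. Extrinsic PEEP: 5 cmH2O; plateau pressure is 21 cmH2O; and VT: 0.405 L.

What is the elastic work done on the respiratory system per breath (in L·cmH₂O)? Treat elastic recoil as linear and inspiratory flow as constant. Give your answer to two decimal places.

3.24

Elastic work ≈ ½ × (Pplat − PEEP) × Vt = 0.5 × (21 − 5) × 0.405 L = 0.5 × 16.0 × 0.405 = 3.24 L·cmH2O.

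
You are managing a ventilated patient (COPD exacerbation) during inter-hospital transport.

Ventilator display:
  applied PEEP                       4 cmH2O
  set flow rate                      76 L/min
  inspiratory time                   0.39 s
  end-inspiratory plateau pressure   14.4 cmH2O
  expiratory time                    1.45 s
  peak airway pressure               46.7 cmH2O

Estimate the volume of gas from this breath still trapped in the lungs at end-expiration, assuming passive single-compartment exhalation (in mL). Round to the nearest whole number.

Flow: 76 L/min ÷ 60 = 1.2667 L/s.
Vt = flow × Ti = 1.2667 L/s × 0.39 s × 1000 mL/L = 494.01 mL.
R = (PIP − Pplat)/V̇ = (46.7 − 14.4) / 1.2667 = 32.3/1.2667 = 25.499 cmH2O·s/L.
C = Vt/(Pplat − PEEP) = 494.01 / (14.4 − 4) = 494.01/10.4 = 47.501 mL/cmH2O.
τ = R × C = 25.499 × 0.0475 L/cmH2O = 1.211 s.
Fraction remaining = e^(−Te/τ) = e^(−1.45/1.211) = 0.302.
Trapped volume = 494.01 × 0.302 = 149.19 mL.

149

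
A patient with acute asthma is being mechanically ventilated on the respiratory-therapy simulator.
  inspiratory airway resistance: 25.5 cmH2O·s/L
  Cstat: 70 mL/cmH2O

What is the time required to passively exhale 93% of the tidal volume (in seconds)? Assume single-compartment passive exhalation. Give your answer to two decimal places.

τ = R × C = 25.5 × 70 mL/cmH2O = 25.5 × 0.070 L/cmH2O = 1.785 s.
Exhaled fraction f = 1 − e^(−t/τ) → t = −τ·ln(1 − f) = −1.785·ln(0.07) = 4.747 s.

4.75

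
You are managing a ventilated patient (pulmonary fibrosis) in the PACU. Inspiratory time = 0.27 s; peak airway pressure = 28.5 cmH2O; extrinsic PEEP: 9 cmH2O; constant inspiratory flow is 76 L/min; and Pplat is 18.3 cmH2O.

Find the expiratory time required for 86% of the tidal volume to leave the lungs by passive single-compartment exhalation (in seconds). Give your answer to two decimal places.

Flow: 76 L/min ÷ 60 = 1.2667 L/s.
Vt = flow × Ti = 1.2667 L/s × 0.27 s × 1000 mL/L = 342.01 mL.
R = (PIP − Pplat)/V̇ = (28.5 − 18.3) / 1.2667 = 10.2/1.2667 = 8.052 cmH2O·s/L.
C = Vt/(Pplat − PEEP) = 342.01 / (18.3 − 9) = 342.01/9.3 = 36.775 mL/cmH2O.
τ = R × C = 8.052 × 0.03678 L/cmH2O = 0.2962 s.
t = −τ·ln(1 − 0.86) = −0.2962·ln(0.14) = 0.5824 s.

0.58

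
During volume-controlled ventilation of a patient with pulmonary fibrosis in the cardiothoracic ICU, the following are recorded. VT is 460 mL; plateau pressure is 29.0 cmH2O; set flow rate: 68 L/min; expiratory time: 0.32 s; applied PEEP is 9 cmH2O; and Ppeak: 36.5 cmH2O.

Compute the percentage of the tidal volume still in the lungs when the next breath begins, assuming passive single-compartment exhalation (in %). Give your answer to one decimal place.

Flow: 68 L/min ÷ 60 = 1.1333 L/s.
R = (PIP − Pplat)/V̇ = (36.5 − 29.0) / 1.1333 = 7.5/1.1333 = 6.618 cmH2O·s/L.
C = Vt/(Pplat − PEEP) = 460.0 / (29.0 − 9) = 460.0/20.0 = 23.0 mL/cmH2O.
τ = R × C = 6.618 × 0.023 L/cmH2O = 0.1522 s.
Fraction remaining at end-expiration = e^(−Te/τ) = e^(−0.32/0.1522) = 0.1222 → 12.22%.

12.2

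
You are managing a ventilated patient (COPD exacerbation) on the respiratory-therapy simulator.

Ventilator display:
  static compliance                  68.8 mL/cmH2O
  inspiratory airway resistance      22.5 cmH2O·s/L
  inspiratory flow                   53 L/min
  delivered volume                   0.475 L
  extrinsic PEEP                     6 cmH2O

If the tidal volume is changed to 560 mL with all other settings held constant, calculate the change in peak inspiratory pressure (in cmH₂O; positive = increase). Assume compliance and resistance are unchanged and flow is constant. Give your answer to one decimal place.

PIP = Vt/C + R·V̇ + PEEP (constant-flow equation of motion).
Only the elastic term changes: ΔPIP = ΔVt / C = (560 − 475) / 68.8 = 1.235 cmH2O.

1.2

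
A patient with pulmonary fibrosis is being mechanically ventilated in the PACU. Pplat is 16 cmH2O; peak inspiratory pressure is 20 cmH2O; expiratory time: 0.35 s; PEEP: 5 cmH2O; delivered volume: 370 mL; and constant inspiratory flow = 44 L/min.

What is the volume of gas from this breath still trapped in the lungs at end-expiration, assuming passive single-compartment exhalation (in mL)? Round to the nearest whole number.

55

Flow: 44 L/min ÷ 60 = 0.7333 L/s.
R = (PIP − Pplat)/V̇ = (20 − 16) / 0.7333 = 4.0/0.7333 = 5.455 cmH2O·s/L.
C = Vt/(Pplat − PEEP) = 370.0 / (16 − 5) = 370.0/11.0 = 33.636 mL/cmH2O.
τ = R × C = 5.455 × 0.03364 L/cmH2O = 0.1835 s.
Fraction remaining = e^(−Te/τ) = e^(−0.35/0.1835) = 0.1485.
Trapped volume = 370.0 × 0.1485 = 54.945 mL.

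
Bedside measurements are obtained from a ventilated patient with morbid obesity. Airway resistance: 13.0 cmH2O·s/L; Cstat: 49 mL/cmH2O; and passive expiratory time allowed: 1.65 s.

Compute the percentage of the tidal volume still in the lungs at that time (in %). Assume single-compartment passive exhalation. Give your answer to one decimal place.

τ = R × C = 13.0 × 49 mL/cmH2O = 13.0 × 0.049 L/cmH2O = 0.637 s.
Passive exhalation: V(t)/V₀ = e^(−t/τ) = e^(−1.65/0.637) = 0.075.
Fraction remaining = 0.075 → 7.5%.

7.5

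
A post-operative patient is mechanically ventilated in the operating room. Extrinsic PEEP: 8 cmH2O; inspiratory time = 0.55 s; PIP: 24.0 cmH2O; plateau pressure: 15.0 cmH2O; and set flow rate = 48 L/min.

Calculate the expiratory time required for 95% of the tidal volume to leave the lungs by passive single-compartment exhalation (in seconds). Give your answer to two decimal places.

Flow: 48 L/min ÷ 60 = 0.8 L/s.
Vt = flow × Ti = 0.8 L/s × 0.55 s × 1000 mL/L = 440.0 mL.
R = (PIP − Pplat)/V̇ = (24.0 − 15.0) / 0.8 = 9.0/0.8 = 11.25 cmH2O·s/L.
C = Vt/(Pplat − PEEP) = 440.0 / (15.0 − 8) = 440.0/7.0 = 62.857 mL/cmH2O.
τ = R × C = 11.25 × 0.06286 L/cmH2O = 0.7072 s.
t = −τ·ln(1 − 0.95) = −0.7072·ln(0.05) = 2.119 s.

2.12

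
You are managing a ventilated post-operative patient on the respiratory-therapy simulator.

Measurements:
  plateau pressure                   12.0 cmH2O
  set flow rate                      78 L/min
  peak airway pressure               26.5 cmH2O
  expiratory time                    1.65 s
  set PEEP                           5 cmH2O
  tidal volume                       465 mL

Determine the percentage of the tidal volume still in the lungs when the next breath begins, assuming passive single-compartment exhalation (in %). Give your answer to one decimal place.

Flow: 78 L/min ÷ 60 = 1.3 L/s.
R = (PIP − Pplat)/V̇ = (26.5 − 12.0) / 1.3 = 14.5/1.3 = 11.154 cmH2O·s/L.
C = Vt/(Pplat − PEEP) = 465.0 / (12.0 − 5) = 465.0/7.0 = 66.429 mL/cmH2O.
τ = R × C = 11.154 × 0.06643 L/cmH2O = 0.741 s.
Fraction remaining at end-expiration = e^(−Te/τ) = e^(−1.65/0.741) = 0.1079 → 10.79%.

10.8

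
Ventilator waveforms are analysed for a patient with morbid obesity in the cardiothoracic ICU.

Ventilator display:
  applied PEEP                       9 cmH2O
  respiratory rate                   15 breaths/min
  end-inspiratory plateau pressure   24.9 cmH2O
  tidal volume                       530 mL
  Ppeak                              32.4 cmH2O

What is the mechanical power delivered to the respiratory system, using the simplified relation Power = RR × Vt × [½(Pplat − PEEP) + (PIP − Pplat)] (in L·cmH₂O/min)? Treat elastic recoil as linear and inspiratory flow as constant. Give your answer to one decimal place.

Per-breath work = Vt × [½(Pplat−PEEP) + (PIP−Pplat)] = 0.530 × [0.5×15.9 + 7.5] = 0.530 × 15.45 = 8.189 L·cmH2O.
Power = 15 × 8.189 = 122.84 L·cmH2O/min.

122.8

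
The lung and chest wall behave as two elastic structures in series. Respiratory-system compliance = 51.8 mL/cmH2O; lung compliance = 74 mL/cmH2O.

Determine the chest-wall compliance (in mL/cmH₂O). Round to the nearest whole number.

1/Ccw = 1/Crs − 1/CL.
1/Ccw = 1/51.8 − 1/74 = 0.005792.
Ccw = 172.65 mL/cmH2O.

173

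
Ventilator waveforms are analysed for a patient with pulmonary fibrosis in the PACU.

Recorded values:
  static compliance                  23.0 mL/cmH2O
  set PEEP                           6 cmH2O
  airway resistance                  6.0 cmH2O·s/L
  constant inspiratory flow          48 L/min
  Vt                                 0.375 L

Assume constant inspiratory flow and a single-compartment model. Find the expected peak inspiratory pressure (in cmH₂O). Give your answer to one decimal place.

Flow: 48 L/min ÷ 60 = 0.8 L/s.
Equation of motion (constant flow): PIP = Vt/C + R·V̇ + PEEP.
PIP = 375/23.0 + 6.0×0.8 + 6 = 16.304 + 4.8 + 6 = 27.104 cmH2O.

27.1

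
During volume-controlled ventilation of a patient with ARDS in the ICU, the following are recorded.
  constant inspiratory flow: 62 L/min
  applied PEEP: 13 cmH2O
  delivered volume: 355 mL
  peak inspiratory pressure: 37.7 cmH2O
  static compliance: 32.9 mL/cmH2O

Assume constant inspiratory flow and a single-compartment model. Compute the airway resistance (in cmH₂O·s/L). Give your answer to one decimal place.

Flow: 62 L/min ÷ 60 = 1.0333 L/s.
Equation of motion (constant flow): PIP = Vt/C + R·V̇ + PEEP.
R·V̇ = PIP − Vt/C − PEEP = 37.7 − 355/32.9 − 13 = 37.7 − 10.79 − 13 = 13.91 cmH2O.
R = 13.91 / 1.0333 = 13.462 cmH2O·s/L.

13.5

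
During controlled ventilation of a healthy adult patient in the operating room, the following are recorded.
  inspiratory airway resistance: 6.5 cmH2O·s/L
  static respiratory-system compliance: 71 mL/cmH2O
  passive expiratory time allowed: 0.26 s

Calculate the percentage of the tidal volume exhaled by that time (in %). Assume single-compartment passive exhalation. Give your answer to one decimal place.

43.1

τ = R × C = 6.5 × 71 mL/cmH2O = 6.5 × 0.071 L/cmH2O = 0.4615 s.
Passive exhalation: V(t)/V₀ = e^(−t/τ) = e^(−0.26/0.4615) = 0.5693.
Fraction exhaled = 1 − 0.5693 = 0.4307 → 43.07%.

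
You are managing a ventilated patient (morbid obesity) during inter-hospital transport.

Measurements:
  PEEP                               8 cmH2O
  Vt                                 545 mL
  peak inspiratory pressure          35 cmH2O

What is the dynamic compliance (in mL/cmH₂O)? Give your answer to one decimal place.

Dynamic compliance = Vt / (PIP − PEEP) = 545 / (35 − 8) = 545 / 27.0 = 20.185 mL/cmH2O.

20.2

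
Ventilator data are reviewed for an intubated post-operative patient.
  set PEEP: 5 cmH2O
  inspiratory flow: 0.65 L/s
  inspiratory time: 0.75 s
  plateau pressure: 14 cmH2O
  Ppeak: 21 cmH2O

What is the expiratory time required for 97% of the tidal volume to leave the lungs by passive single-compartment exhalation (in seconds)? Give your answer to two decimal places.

2.05

Vt = flow × Ti = 0.65 L/s × 0.75 s × 1000 mL/L = 487.5 mL.
R = (PIP − Pplat)/V̇ = (21 − 14) / 0.65 = 7.0/0.65 = 10.769 cmH2O·s/L.
C = Vt/(Pplat − PEEP) = 487.5 / (14 − 5) = 487.5/9.0 = 54.167 mL/cmH2O.
τ = R × C = 10.769 × 0.05417 L/cmH2O = 0.5834 s.
t = −τ·ln(1 − 0.97) = −0.5834·ln(0.03) = 2.046 s.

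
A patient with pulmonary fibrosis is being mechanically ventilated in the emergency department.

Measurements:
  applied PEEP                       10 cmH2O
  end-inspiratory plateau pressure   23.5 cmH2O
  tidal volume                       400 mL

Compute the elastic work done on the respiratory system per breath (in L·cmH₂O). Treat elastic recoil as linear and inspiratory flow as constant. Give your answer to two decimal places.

2.70

Elastic work ≈ ½ × (Pplat − PEEP) × Vt = 0.5 × (23.5 − 10) × 0.400 L = 0.5 × 13.5 × 0.400 = 2.7 L·cmH2O.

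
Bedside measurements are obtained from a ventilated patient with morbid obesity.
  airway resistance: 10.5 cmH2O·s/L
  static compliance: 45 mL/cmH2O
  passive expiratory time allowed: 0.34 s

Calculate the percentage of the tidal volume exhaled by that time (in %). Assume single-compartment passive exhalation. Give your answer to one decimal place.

τ = R × C = 10.5 × 45 mL/cmH2O = 10.5 × 0.045 L/cmH2O = 0.4725 s.
Passive exhalation: V(t)/V₀ = e^(−t/τ) = e^(−0.34/0.4725) = 0.487.
Fraction exhaled = 1 − 0.487 = 0.513 → 51.3%.

51.3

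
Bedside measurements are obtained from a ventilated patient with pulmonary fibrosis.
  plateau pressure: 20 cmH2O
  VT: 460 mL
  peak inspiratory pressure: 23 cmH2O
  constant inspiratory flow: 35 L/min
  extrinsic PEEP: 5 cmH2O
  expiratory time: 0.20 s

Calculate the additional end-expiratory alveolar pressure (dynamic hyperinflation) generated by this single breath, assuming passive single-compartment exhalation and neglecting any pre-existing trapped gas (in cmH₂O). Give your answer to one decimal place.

Flow: 35 L/min ÷ 60 = 0.5833 L/s.
R = (PIP − Pplat)/V̇ = (23 − 20) / 0.5833 = 3.0/0.5833 = 5.143 cmH2O·s/L.
C = Vt/(Pplat − PEEP) = 460.0 / (20 − 5) = 460.0/15.0 = 30.667 mL/cmH2O.
τ = R × C = 5.143 × 0.03067 L/cmH2O = 0.1577 s.
Fraction remaining = e^(−Te/τ) = e^(−0.20/0.1577) = 0.2813; trapped volume = 460.0 × 0.2813 = 129.4 mL.
Additional alveolar pressure from trapping ≈ V_trapped / C = 129.4 / 30.667 = 4.22 cmH2O.

4.2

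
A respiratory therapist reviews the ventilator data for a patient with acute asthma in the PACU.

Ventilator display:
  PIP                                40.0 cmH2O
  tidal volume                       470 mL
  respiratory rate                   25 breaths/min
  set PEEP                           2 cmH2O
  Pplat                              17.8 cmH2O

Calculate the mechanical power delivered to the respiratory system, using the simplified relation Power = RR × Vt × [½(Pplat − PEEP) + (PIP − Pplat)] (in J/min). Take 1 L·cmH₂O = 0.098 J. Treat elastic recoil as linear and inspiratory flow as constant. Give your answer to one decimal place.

Per-breath work = Vt × [½(Pplat−PEEP) + (PIP−Pplat)] = 0.470 × [0.5×15.8 + 22.2] = 0.470 × 30.1 = 14.147 L·cmH2O.
Power = 25 × 14.147 = 353.68 L·cmH2O/min.
× 0.098 J/(L·cmH2O) → 34.661 J/min.

34.7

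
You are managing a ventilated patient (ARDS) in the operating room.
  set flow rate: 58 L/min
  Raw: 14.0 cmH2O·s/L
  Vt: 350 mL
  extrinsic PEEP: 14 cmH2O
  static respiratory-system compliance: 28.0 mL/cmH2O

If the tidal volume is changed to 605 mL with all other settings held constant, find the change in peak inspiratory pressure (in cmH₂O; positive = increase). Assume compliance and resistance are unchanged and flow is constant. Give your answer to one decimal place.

9.1

PIP = Vt/C + R·V̇ + PEEP (constant-flow equation of motion).
Only the elastic term changes: ΔPIP = ΔVt / C = (605 − 350) / 28.0 = 9.107 cmH2O.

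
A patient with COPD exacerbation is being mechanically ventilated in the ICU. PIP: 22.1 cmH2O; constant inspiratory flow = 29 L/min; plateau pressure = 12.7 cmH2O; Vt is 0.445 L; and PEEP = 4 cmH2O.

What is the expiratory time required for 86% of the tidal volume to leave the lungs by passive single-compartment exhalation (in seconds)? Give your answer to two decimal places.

1.96

Flow: 29 L/min ÷ 60 = 0.4833 L/s.
R = (PIP − Pplat)/V̇ = (22.1 − 12.7) / 0.4833 = 9.4/0.4833 = 19.45 cmH2O·s/L.
C = Vt/(Pplat − PEEP) = 445.0 / (12.7 − 4) = 445.0/8.7 = 51.149 mL/cmH2O.
τ = R × C = 19.45 × 0.05115 L/cmH2O = 0.9949 s.
t = −τ·ln(1 − 0.86) = −0.9949·ln(0.14) = 1.956 s.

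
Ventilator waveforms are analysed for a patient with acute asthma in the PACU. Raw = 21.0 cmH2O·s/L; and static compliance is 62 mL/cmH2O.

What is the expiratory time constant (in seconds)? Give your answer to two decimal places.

τ = R × C = 21.0 × 62 mL/cmH2O = 21.0 × 0.062 L/cmH2O = 1.302 s.

1.30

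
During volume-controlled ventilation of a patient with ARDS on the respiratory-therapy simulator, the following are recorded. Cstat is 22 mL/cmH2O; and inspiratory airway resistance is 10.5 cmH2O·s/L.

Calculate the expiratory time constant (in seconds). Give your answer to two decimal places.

0.23

τ = R × C = 10.5 × 22 mL/cmH2O = 10.5 × 0.022 L/cmH2O = 0.231 s.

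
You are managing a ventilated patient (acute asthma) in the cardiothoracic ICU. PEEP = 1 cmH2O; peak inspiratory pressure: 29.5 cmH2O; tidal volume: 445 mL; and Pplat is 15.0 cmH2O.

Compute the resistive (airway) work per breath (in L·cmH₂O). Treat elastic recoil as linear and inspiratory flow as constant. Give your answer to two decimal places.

With constant inspiratory flow the resistive pressure is constant at PIP − Pplat = 29.5 − 15.0 = 14.5 cmH2O, so resistive work = 14.5 × 0.445 = 6.453 L·cmH2O.

6.45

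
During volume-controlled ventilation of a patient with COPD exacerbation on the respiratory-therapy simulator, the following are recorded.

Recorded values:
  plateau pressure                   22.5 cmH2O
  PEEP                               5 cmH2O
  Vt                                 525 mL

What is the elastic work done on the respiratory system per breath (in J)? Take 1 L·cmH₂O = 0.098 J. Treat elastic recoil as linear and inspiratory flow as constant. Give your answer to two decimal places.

Elastic work ≈ ½ × (Pplat − PEEP) × Vt = 0.5 × (22.5 − 5) × 0.525 L = 0.5 × 17.5 × 0.525 = 4.594 L·cmH2O.
× 0.098 J/(L·cmH2O) → 0.4502 J.

0.45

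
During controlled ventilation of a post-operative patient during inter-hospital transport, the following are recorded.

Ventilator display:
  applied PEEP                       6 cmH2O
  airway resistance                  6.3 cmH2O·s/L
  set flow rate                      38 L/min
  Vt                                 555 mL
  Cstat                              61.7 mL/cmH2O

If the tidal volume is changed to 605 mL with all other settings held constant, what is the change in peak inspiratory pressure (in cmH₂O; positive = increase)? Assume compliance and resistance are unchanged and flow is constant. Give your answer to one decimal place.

0.8

PIP = Vt/C + R·V̇ + PEEP (constant-flow equation of motion).
Only the elastic term changes: ΔPIP = ΔVt / C = (605 − 555) / 61.7 = 0.8104 cmH2O.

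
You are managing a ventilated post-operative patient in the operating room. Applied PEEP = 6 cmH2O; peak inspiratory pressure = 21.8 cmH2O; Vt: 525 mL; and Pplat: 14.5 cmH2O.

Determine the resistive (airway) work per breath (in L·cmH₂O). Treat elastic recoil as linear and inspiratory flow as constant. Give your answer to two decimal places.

3.83

With constant inspiratory flow the resistive pressure is constant at PIP − Pplat = 21.8 − 14.5 = 7.3 cmH2O, so resistive work = 7.3 × 0.525 = 3.833 L·cmH2O.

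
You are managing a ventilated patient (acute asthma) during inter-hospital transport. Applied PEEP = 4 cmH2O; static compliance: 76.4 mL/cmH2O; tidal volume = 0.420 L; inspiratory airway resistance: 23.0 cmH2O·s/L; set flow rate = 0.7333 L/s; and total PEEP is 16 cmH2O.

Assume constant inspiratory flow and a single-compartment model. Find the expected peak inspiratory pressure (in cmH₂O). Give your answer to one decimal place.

38.4

Total PEEP = 16 cmH2O (set 4 + intrinsic 12); this is the baseline alveolar pressure.
Equation of motion (constant flow): PIP = Vt/C + R·V̇ + PEEP.
PIP = 420/76.4 + 23.0×0.7333 + 16 = 5.497 + 16.866 + 16 = 38.363 cmH2O.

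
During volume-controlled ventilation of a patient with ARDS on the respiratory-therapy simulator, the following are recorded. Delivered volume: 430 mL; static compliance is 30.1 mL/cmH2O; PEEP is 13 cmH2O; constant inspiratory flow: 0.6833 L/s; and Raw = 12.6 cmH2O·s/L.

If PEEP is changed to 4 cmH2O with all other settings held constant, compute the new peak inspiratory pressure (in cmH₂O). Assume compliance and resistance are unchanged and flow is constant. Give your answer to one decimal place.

26.9

PIP = Vt/C + R·V̇ + PEEP (constant-flow equation of motion).
Only the baseline term changes: ΔPIP = ΔPEEP = 4 − 13 = -9.0 cmH2O.
Original PIP = 430/30.1 + 12.6×0.6833 + 13 = 35.895 cmH2O; new PIP = 35.895 + (-9.0) = 26.895 cmH2O.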